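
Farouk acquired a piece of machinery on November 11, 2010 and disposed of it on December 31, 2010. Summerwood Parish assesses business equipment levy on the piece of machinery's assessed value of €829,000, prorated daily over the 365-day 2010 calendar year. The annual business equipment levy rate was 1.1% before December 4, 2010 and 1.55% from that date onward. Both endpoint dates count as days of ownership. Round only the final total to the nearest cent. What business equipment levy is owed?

November 11 – December 3, 2010: 23 days at 1.1% → €829,000 × 1.1% × 23/365 = €574.6219
December 4 – December 31, 2010: 28 days at 1.55% → €829,000 × 1.55% × 28/365 = €985.7151
Total = €1,560.3370

€1,560.34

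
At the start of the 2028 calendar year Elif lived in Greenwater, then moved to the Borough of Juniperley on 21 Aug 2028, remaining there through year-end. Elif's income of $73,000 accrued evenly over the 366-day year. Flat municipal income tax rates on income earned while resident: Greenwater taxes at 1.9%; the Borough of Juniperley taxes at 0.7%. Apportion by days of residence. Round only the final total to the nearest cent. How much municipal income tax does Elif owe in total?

$1,068.67

Greenwater, 1 Jan – 20 Aug 2028: 233 days → $73,000 × 1.9% × 233/366 = $882.9809
The Borough of Juniperley, 21 Aug – 31 Dec 2028: 133 days → $73,000 × 0.7% × 133/366 = $185.6913
Total = $1,068.6721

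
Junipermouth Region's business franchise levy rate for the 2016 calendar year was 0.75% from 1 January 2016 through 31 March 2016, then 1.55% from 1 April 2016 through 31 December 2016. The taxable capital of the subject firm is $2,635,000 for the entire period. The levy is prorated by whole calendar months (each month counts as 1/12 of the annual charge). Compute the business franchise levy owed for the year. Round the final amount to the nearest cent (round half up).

1 January – 31 March 2016: 3 months at 0.75% → $2,635,000 × 0.75% × 3/12 = $4,940.6250
1 April – 31 December 2016: 9 months at 1.55% → $2,635,000 × 1.55% × 9/12 = $30,631.8750
Total = $35,572.5000

$35,572.50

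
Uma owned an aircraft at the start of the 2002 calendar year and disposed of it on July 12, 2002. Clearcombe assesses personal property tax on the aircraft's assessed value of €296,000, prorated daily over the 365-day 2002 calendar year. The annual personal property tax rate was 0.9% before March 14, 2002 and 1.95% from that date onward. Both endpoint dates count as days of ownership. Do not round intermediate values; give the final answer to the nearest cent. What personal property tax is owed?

€2,438.96

January 1 – March 13, 2002: 72 days at 0.9% → €296,000 × 0.9% × 72/365 = €525.5014
March 14 – July 12, 2002: 121 days at 1.95% → €296,000 × 1.95% × 121/365 = €1,913.4575
Total = €2,438.9589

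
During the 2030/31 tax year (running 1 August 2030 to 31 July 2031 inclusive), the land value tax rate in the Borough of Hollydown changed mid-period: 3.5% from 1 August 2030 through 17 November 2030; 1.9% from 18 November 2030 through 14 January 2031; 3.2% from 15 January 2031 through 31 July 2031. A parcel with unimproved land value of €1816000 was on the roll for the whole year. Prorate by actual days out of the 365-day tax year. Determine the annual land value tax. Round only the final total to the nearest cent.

1 August – 17 November 2030: 109 days at 3.5% → €1816000 × 3.5% × 109/365 = €18980.9315
18 November 2030 – 14 January 2031: 58 days at 1.9% → €1816000 × 1.9% × 58/365 = €5482.8274
15 January – 31 July 2031: 198 days at 3.2% → €1816000 × 3.2% × 198/365 = €31523.7699
Total = €55987.5288

€55987.53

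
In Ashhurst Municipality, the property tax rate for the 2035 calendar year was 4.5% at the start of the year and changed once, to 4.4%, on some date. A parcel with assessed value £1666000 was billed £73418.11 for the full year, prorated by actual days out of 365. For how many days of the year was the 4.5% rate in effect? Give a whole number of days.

Let d = days at the first rate; then 365 − d days at the second rate.
£1666000 × [4.5%·d + 4.4%·(365−d)] / 365 = £73418.11
Solving gives d = 25, so the new rate took effect on 26 January 2035.

25 days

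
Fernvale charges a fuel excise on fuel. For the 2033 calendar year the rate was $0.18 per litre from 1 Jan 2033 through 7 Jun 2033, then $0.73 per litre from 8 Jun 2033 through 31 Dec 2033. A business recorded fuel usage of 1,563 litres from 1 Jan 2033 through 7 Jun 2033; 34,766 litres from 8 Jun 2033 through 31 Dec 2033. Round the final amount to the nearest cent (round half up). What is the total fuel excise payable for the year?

$25,660.52

1 Jan – 7 Jun 2033: 1,563 litres at $0.18/litre → $281.34
8 Jun – 31 Dec 2033: 34,766 litres at $0.73/litre → $25,379.18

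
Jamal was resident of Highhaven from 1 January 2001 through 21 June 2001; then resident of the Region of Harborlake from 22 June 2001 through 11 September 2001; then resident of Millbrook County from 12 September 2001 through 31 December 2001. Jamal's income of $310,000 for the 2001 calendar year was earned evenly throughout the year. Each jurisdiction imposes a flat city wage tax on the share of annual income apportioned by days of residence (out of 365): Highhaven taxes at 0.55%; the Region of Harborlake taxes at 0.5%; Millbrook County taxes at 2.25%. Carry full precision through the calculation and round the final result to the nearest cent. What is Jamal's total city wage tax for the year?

$3,272.84

Highhaven, 1 January – 21 June 2001: 172 days → $310,000 × 0.55% × 172/365 = $803.4521
The Region of Harborlake, 22 June – 11 September 2001: 82 days → $310,000 × 0.5% × 82/365 = $348.2192
Millbrook County, 12 September – 31 December 2001: 111 days → $310,000 × 2.25% × 111/365 = $2,121.1644
Total = $3,272.8356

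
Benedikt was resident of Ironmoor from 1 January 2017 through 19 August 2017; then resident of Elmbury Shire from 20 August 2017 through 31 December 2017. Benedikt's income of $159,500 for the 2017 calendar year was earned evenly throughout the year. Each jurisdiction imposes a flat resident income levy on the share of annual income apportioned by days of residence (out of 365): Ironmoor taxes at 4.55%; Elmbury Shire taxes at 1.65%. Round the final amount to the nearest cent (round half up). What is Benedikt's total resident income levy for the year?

$5,559.12

Ironmoor, 1 January – 19 August 2017: 231 days → $159,500 × 4.55% × 231/365 = $4,592.9445
Elmbury Shire, 20 August – 31 December 2017: 134 days → $159,500 × 1.65% × 134/365 = $966.1767
Total = $5,559.1212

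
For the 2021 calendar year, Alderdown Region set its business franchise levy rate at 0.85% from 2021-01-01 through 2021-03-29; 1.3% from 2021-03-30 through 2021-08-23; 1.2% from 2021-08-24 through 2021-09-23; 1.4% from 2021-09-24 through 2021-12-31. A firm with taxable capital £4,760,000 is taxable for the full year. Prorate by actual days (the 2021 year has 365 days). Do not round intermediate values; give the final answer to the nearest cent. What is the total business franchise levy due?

2021-01-01 to 2021-03-29: 88 days at 0.85% → £4,760,000 × 0.85% × 88/365 = £9,754.7397
2021-03-30 to 2021-08-23: 147 days at 1.3% → £4,760,000 × 1.3% × 147/365 = £24,921.5342
2021-08-24 to 2021-09-23: 31 days at 1.2% → £4,760,000 × 1.2% × 31/365 = £4,851.2877
2021-09-24 to 2021-12-31: 99 days at 1.4% → £4,760,000 × 1.4% × 99/365 = £18,074.9589
Total = £57,602.5205

£57,602.52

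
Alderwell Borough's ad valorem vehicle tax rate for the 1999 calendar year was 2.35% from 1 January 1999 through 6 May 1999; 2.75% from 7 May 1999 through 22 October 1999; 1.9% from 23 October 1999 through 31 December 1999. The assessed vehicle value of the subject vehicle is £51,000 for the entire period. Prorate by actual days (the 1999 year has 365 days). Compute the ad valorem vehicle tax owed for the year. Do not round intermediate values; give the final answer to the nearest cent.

£1,248.94

1 January – 6 May 1999: 126 days at 2.35% → £51,000 × 2.35% × 126/365 = £413.7288
7 May – 22 October 1999: 169 days at 2.75% → £51,000 × 2.75% × 169/365 = £649.3767
23 October – 31 December 1999: 70 days at 1.9% → £51,000 × 1.9% × 70/365 = £185.8356
Total = £1,248.9411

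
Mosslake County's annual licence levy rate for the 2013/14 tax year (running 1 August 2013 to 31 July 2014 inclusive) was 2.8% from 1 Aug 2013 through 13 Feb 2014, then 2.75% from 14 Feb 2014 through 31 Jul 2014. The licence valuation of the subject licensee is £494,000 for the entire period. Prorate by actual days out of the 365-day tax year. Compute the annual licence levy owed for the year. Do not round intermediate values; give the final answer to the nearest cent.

1 Aug 2013 – 13 Feb 2014: 197 days at 2.8% → £494,000 × 2.8% × 197/365 = £7,465.4904
14 Feb – 31 Jul 2014: 168 days at 2.75% → £494,000 × 2.75% × 168/365 = £6,252.8219
Total = £13,718.3123

£13,718.31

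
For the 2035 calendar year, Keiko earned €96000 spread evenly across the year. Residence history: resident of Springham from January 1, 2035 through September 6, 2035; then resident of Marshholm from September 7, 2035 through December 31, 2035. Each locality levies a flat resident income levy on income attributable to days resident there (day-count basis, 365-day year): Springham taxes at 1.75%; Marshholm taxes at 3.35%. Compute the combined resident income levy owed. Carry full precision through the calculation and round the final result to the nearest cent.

Springham, January 1 – September 6, 2035: 249 days → €96000 × 1.75% × 249/365 = €1146.0822
Marshholm, September 7 – December 31, 2035: 116 days → €96000 × 3.35% × 116/365 = €1022.0712
Total = €2168.1534

€2168.15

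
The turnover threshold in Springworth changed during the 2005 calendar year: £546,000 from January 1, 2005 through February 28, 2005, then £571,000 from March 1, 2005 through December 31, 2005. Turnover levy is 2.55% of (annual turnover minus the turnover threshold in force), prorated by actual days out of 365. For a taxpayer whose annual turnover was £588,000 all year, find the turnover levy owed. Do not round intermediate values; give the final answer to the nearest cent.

January 1 – February 28, 2005: 59 days, exemption £546,000 → (£588,000 − £546,000) × 2.55% × 59/365 = £173.1205
March 1 – December 31, 2005: 306 days, exemption £571,000 → (£588,000 − £571,000) × 2.55% × 306/365 = £363.4274
Total = £536.5479

£536.55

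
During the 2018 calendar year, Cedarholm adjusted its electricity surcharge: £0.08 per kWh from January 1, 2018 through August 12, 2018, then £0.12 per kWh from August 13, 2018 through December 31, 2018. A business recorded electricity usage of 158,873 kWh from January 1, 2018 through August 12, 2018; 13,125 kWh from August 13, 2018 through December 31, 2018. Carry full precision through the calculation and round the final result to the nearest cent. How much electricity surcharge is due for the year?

£14,284.84

January 1 – August 12, 2018: 158,873 kWh at £0.08/kWh → £12,709.84
August 13 – December 31, 2018: 13,125 kWh at £0.12/kWh → £1,575.00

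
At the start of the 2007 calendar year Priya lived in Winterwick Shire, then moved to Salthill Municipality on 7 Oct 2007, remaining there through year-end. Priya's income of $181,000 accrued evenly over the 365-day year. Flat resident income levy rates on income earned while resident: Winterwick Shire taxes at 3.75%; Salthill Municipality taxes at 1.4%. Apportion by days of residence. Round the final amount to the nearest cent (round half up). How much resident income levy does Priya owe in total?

Winterwick Shire, 1 Jan – 6 Oct 2007: 279 days → $181,000 × 3.75% × 279/365 = $5,188.2534
Salthill Municipality, 7 Oct – 31 Dec 2007: 86 days → $181,000 × 1.4% × 86/365 = $597.0521
Total = $5,785.3055

$5,785.31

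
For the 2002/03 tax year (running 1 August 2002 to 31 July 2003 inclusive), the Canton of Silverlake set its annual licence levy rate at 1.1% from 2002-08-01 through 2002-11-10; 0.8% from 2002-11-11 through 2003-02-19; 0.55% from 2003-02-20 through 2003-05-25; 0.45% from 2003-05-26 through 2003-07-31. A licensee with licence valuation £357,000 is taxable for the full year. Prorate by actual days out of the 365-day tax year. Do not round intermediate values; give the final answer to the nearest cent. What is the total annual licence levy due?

2002-08-01 to 2002-11-10: 102 days at 1.1% → £357,000 × 1.1% × 102/365 = £1,097.4082
2002-11-11 to 2003-02-19: 101 days at 0.8% → £357,000 × 0.8% × 101/365 = £790.2904
2003-02-20 to 2003-05-25: 95 days at 0.55% → £357,000 × 0.55% × 95/365 = £511.0479
2003-05-26 to 2003-07-31: 67 days at 0.45% → £357,000 × 0.45% × 67/365 = £294.8918
Total = £2,693.6384

£2,693.64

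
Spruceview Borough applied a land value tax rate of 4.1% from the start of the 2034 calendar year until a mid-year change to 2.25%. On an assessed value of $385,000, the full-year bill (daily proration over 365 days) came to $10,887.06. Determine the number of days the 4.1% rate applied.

114 days

Let d = days at the first rate; then 365 − d days at the second rate.
$385,000 × [4.1%·d + 2.25%·(365−d)] / 365 = $10,887.06
Solving gives d = 114, so the new rate took effect on 25 Apr 2034.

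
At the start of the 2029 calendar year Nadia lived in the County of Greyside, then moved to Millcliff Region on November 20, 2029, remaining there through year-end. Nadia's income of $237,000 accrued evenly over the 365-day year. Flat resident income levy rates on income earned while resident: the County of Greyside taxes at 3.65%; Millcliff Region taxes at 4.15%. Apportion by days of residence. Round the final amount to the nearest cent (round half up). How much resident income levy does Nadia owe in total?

$8,786.86

The County of Greyside, January 1 – November 19, 2029: 323 days → $237,000 × 3.65% × 323/365 = $7,655.1000
Millcliff Region, November 20 – December 31, 2029: 42 days → $237,000 × 4.15% × 42/365 = $1,131.7562
Total = $8,786.8562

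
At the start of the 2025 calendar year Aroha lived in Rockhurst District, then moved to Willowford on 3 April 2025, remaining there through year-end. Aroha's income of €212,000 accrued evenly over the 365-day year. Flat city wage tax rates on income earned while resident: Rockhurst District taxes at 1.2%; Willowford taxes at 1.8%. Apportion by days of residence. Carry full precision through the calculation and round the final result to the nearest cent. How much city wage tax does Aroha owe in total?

Rockhurst District, 1 January – 2 April 2025: 92 days → €212,000 × 1.2% × 92/365 = €641.2274
Willowford, 3 April – 31 December 2025: 273 days → €212,000 × 1.8% × 273/365 = €2,854.1589
Total = €3,495.3863

€3,495.39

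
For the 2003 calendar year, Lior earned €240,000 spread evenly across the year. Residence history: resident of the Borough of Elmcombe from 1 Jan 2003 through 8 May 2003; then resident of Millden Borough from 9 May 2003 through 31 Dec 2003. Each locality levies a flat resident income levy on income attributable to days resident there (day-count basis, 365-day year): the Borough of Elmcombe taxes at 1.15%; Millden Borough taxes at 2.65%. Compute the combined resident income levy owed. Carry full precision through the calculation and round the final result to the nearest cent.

€5,097.53

The Borough of Elmcombe, 1 Jan – 8 May 2003: 128 days → €240,000 × 1.15% × 128/365 = €967.8904
Millden Borough, 9 May – 31 Dec 2003: 237 days → €240,000 × 2.65% × 237/365 = €4,129.6438
Total = €5,097.5342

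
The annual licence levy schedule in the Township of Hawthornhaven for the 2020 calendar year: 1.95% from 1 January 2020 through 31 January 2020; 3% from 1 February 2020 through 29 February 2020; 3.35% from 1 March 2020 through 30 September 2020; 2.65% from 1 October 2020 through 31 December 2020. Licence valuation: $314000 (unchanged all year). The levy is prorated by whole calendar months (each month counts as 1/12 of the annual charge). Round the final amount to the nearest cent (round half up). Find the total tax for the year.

$9511.58

1 January – 31 January 2020: 1 month at 1.95% → $314000 × 1.95% × 1/12 = $510.2500
1 February – 29 February 2020: 1 month at 3% → $314000 × 3% × 1/12 = $785.0000
1 March – 30 September 2020: 7 months at 3.35% → $314000 × 3.35% × 7/12 = $6136.0833
1 October – 31 December 2020: 3 months at 2.65% → $314000 × 2.65% × 3/12 = $2080.2500
Total = $9511.5833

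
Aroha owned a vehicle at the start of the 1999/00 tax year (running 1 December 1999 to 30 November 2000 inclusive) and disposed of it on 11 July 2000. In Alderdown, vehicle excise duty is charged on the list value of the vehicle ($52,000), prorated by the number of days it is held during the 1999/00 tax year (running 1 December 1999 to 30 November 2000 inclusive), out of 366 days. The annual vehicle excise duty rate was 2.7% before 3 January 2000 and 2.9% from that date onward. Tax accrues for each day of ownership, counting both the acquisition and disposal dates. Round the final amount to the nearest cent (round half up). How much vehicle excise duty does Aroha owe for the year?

1 December 1999 – 2 January 2000: 33 days at 2.7% → $52,000 × 2.7% × 33/366 = $126.5902
3 January – 11 July 2000: 191 days at 2.9% → $52,000 × 2.9% × 191/366 = $786.9617
Total = $913.5519

$913.55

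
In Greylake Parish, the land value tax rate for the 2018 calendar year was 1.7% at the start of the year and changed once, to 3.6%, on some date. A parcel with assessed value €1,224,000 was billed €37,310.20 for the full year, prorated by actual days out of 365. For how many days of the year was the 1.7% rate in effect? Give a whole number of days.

106 days

Let d = days at the first rate; then 365 − d days at the second rate.
€1,224,000 × [1.7%·d + 3.6%·(365−d)] / 365 = €37,310.20
Solving gives d = 106, so the new rate took effect on April 17, 2018.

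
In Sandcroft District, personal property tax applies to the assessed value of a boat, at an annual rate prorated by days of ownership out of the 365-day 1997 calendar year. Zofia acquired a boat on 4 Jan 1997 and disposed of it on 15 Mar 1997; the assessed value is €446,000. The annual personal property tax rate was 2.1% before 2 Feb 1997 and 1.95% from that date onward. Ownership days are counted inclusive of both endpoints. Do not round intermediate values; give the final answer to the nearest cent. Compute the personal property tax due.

4 Jan – 1 Feb 1997: 29 days at 2.1% → €446,000 × 2.1% × 29/365 = €744.1479
2 Feb – 15 Mar 1997: 42 days at 1.95% → €446,000 × 1.95% × 42/365 = €1,000.7507
Total = €1,744.8986

€1,744.90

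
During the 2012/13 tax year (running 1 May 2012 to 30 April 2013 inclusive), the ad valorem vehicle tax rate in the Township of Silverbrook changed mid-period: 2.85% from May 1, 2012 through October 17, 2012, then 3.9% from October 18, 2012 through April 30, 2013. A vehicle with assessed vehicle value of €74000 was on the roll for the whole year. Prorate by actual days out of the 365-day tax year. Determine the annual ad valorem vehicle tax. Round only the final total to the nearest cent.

€2524.11

May 1 – October 17, 2012: 170 days at 2.85% → €74000 × 2.85% × 170/365 = €982.2740
October 18, 2012 – April 30, 2013: 195 days at 3.9% → €74000 × 3.9% × 195/365 = €1541.8356
Total = €2524.1096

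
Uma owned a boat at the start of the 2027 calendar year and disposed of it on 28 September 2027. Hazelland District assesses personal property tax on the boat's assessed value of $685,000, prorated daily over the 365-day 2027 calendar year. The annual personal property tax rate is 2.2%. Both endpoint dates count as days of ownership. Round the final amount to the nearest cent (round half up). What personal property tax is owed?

Days held (1 January – 28 September 2027): 271 out of 365
Tax = $685,000 × 2.2% × 271/365 = $11,188.9589

$11,188.96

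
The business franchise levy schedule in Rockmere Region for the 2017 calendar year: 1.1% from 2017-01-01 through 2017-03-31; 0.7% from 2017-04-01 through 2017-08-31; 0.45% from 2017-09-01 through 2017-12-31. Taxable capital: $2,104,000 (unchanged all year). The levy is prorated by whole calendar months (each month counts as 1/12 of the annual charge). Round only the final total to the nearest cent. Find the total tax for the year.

2017-01-01 to 2017-03-31: 3 months at 1.1% → $2,104,000 × 1.1% × 3/12 = $5,786.0000
2017-04-01 to 2017-08-31: 5 months at 0.7% → $2,104,000 × 0.7% × 5/12 = $6,136.6667
2017-09-01 to 2017-12-31: 4 months at 0.45% → $2,104,000 × 0.45% × 4/12 = $3,156.0000
Total = $15,078.6667

$15,078.67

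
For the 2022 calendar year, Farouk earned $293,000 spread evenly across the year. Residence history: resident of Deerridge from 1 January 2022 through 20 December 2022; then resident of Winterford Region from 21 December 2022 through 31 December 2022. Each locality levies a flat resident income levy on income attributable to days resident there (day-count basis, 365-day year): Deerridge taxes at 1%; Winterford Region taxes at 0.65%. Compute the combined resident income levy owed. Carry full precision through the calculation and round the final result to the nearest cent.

Deerridge, 1 January – 20 December 2022: 354 days → $293,000 × 1% × 354/365 = $2,841.6986
Winterford Region, 21 December – 31 December 2022: 11 days → $293,000 × 0.65% × 11/365 = $57.3959
Total = $2,899.0945

$2,899.09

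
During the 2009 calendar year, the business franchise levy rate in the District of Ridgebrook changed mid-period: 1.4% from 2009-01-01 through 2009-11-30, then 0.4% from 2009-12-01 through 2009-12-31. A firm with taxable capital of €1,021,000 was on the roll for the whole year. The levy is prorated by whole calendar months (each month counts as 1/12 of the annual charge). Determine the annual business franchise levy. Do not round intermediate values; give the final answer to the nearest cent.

2009-01-01 to 2009-11-30: 11 months at 1.4% → €1,021,000 × 1.4% × 11/12 = €13,102.8333
2009-12-01 to 2009-12-31: 1 month at 0.4% → €1,021,000 × 0.4% × 1/12 = €340.3333
Total = €13,443.1667

€13,443.17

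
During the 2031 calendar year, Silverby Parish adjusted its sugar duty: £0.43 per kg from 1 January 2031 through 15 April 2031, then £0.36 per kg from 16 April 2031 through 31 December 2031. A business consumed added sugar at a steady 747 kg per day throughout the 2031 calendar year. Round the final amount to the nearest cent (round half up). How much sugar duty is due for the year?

£103,646.25

1 January – 15 April 2031: 105 days × 747 kg/day = 78,435 kg at £0.43/kg → £33,727.05
16 April – 31 December 2031: 260 days × 747 kg/day = 194,220 kg at £0.36/kg → £69,919.20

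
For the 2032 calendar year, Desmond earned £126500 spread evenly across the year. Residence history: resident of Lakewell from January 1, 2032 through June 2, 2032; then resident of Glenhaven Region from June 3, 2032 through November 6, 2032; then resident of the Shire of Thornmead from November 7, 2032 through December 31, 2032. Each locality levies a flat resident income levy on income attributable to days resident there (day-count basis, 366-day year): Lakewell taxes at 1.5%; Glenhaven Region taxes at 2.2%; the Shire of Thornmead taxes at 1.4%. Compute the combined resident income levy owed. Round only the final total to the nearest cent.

Lakewell, January 1 – June 2, 2032: 154 days → £126500 × 1.5% × 154/366 = £798.4016
Glenhaven Region, June 3 – November 6, 2032: 157 days → £126500 × 2.2% × 157/366 = £1193.8005
The Shire of Thornmead, November 7 – December 31, 2032: 55 days → £126500 × 1.4% × 55/366 = £266.1339
Total = £2258.3361

£2258.34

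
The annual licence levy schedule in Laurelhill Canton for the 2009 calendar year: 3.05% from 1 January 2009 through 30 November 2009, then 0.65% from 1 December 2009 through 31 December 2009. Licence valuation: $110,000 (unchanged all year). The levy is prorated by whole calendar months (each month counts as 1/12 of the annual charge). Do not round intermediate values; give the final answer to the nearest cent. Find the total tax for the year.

1 January – 30 November 2009: 11 months at 3.05% → $110,000 × 3.05% × 11/12 = $3,075.4167
1 December – 31 December 2009: 1 month at 0.65% → $110,000 × 0.65% × 1/12 = $59.5833
Total = $3,135.0000

$3,135.00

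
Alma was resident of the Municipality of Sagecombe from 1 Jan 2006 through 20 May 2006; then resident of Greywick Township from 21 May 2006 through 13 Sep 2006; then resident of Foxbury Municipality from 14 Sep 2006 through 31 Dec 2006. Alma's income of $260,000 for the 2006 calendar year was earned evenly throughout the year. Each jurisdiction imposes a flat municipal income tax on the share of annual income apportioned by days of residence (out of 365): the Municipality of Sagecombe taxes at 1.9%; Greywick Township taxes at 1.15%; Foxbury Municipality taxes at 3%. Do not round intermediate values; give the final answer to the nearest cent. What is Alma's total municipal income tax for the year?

$5,174.36

The Municipality of Sagecombe, 1 Jan – 20 May 2006: 140 days → $260,000 × 1.9% × 140/365 = $1,894.7945
Greywick Township, 21 May – 13 Sep 2006: 116 days → $260,000 × 1.15% × 116/365 = $950.2466
Foxbury Municipality, 14 Sep – 31 Dec 2006: 109 days → $260,000 × 3% × 109/365 = $2,329.3151
Total = $5,174.3562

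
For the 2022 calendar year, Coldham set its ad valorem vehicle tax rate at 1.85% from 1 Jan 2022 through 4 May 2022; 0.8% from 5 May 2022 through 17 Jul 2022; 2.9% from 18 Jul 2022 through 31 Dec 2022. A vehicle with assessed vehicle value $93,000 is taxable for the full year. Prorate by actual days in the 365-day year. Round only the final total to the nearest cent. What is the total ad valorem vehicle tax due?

1 Jan – 4 May 2022: 124 days at 1.85% → $93,000 × 1.85% × 124/365 = $584.4986
5 May – 17 Jul 2022: 74 days at 0.8% → $93,000 × 0.8% × 74/365 = $150.8384
18 Jul – 31 Dec 2022: 167 days at 2.9% → $93,000 × 2.9% × 167/365 = $1,233.9699
Total = $1,969.3068

$1,969.31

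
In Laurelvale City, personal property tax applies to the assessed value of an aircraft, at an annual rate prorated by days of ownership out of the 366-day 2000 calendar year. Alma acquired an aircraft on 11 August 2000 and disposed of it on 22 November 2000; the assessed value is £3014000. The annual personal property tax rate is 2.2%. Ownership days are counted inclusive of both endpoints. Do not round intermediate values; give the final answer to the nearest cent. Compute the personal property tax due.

£18841.62

Days held (11 August – 22 November 2000): 104 out of 366
Tax = £3014000 × 2.2% × 104/366 = £18841.6175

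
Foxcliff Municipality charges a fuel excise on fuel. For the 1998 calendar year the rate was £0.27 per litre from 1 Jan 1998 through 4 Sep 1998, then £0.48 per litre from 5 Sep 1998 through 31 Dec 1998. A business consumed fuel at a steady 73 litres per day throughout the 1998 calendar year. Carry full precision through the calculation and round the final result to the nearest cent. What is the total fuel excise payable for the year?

1 Jan – 4 Sep 1998: 247 days × 73 litres/day = 18,031 litres at £0.27/litre → £4,868.37
5 Sep – 31 Dec 1998: 118 days × 73 litres/day = 8,614 litres at £0.48/litre → £4,134.72

£9,003.09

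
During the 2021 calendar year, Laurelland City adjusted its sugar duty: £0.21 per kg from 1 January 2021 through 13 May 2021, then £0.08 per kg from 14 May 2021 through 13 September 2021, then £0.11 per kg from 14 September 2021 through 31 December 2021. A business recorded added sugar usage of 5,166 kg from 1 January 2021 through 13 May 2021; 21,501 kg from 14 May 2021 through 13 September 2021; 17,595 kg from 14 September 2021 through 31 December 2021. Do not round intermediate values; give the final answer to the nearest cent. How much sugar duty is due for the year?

1 January – 13 May 2021: 5,166 kg at £0.21/kg → £1,084.86
14 May – 13 September 2021: 21,501 kg at £0.08/kg → £1,720.08
14 September – 31 December 2021: 17,595 kg at £0.11/kg → £1,935.45

£4,740.39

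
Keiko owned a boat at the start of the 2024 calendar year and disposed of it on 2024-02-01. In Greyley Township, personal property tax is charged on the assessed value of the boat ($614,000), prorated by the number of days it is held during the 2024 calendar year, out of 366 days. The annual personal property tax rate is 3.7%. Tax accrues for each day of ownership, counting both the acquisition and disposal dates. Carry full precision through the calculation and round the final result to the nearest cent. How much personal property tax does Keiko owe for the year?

Days held (2024-01-01 to 2024-02-01): 32 out of 366
Tax = $614,000 × 3.7% × 32/366 = $1,986.2732

$1,986.27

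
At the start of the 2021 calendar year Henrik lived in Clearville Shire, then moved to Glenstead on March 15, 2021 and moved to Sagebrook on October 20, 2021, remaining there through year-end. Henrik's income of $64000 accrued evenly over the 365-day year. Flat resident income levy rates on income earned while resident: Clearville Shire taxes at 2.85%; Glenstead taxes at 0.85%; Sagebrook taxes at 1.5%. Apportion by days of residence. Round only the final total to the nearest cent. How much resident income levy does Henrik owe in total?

$883.20

Clearville Shire, January 1 – March 14, 2021: 73 days → $64000 × 2.85% × 73/365 = $364.8000
Glenstead, March 15 – October 19, 2021: 219 days → $64000 × 0.85% × 219/365 = $326.4000
Sagebrook, October 20 – December 31, 2021: 73 days → $64000 × 1.5% × 73/365 = $192.0000
Total = $883.2000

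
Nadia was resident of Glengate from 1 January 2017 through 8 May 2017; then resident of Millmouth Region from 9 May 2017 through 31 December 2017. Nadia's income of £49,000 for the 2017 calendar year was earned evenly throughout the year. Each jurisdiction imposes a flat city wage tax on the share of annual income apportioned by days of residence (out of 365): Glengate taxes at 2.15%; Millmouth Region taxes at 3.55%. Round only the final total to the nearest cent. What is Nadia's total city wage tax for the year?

Glengate, 1 January – 8 May 2017: 128 days → £49,000 × 2.15% × 128/365 = £369.4466
Millmouth Region, 9 May – 31 December 2017: 237 days → £49,000 × 3.55% × 237/365 = £1,129.4836
Total = £1,498.9301

£1,498.93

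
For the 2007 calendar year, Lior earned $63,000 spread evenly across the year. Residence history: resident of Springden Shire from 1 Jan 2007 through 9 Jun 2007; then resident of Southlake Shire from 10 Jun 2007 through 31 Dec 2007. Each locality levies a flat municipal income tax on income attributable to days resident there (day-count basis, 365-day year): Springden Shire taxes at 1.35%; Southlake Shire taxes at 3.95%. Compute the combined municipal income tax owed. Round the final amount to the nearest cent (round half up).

$1,770.47

Springden Shire, 1 Jan – 9 Jun 2007: 160 days → $63,000 × 1.35% × 160/365 = $372.8219
Southlake Shire, 10 Jun – 31 Dec 2007: 205 days → $63,000 × 3.95% × 205/365 = $1,397.6507
Total = $1,770.4726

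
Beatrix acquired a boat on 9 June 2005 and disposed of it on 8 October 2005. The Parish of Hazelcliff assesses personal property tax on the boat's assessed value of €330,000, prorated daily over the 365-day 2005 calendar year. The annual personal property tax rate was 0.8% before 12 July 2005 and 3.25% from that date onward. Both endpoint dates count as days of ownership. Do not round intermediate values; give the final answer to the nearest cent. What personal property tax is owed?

€2,853.82

9 June – 11 July 2005: 33 days at 0.8% → €330,000 × 0.8% × 33/365 = €238.6849
12 July – 8 October 2005: 89 days at 3.25% → €330,000 × 3.25% × 89/365 = €2,615.1370
Total = €2,853.8219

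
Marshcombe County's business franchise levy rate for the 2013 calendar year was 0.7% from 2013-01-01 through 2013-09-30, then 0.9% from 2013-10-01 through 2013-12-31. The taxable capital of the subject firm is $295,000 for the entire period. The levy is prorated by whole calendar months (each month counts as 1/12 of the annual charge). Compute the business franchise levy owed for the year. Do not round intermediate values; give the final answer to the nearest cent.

2013-01-01 to 2013-09-30: 9 months at 0.7% → $295,000 × 0.7% × 9/12 = $1,548.7500
2013-10-01 to 2013-12-31: 3 months at 0.9% → $295,000 × 0.9% × 3/12 = $663.7500
Total = $2,212.5000

$2,212.50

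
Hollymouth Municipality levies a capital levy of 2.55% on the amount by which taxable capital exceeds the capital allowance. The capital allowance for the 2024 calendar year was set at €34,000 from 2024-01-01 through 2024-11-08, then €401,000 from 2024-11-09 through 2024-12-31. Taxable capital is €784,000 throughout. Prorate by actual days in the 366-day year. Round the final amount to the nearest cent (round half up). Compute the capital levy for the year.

2024-01-01 to 2024-11-08: 313 days, exemption €34,000 → (€784,000 − €34,000) × 2.55% × 313/366 = €16,355.5328
2024-11-09 to 2024-12-31: 53 days, exemption €401,000 → (€784,000 − €401,000) × 2.55% × 53/366 = €1,414.2746
Total = €17,769.8074

€17,769.81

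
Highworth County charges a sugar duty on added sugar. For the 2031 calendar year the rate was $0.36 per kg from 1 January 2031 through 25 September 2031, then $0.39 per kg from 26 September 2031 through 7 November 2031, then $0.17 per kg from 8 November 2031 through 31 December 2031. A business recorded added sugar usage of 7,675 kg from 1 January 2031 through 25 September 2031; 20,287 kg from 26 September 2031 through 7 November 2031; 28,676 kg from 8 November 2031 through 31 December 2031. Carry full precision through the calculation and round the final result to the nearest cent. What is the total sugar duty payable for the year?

1 January – 25 September 2031: 7,675 kg at $0.36/kg → $2763.00
26 September – 7 November 2031: 20,287 kg at $0.39/kg → $7911.93
8 November – 31 December 2031: 28,676 kg at $0.17/kg → $4874.92

$15549.85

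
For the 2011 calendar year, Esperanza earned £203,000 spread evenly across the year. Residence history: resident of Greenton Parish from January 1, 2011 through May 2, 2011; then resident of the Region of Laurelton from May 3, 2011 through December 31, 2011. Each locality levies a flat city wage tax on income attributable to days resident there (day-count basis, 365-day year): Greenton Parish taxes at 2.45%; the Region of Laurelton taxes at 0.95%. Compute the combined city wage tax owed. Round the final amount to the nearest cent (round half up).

£2,946.28

Greenton Parish, January 1 – May 2, 2011: 122 days → £203,000 × 2.45% × 122/365 = £1,662.3753
The Region of Laurelton, May 3 – December 31, 2011: 243 days → £203,000 × 0.95% × 243/365 = £1,283.9055
Total = £2,946.2808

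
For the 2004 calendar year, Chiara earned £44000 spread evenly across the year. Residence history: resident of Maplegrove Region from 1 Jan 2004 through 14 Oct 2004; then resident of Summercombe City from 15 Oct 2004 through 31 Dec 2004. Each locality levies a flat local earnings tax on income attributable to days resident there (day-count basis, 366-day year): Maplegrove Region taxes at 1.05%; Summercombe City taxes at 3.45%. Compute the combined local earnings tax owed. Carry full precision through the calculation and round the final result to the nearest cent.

Maplegrove Region, 1 Jan – 14 Oct 2004: 288 days → £44000 × 1.05% × 288/366 = £363.5410
Summercombe City, 15 Oct – 31 Dec 2004: 78 days → £44000 × 3.45% × 78/366 = £323.5082
Total = £687.0492

£687.05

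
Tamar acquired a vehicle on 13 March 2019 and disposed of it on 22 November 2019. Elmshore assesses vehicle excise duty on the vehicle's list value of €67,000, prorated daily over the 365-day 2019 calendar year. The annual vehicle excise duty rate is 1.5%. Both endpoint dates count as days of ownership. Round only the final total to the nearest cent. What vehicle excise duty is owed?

€702.12

Days held (13 March – 22 November 2019): 255 out of 365
Tax = €67,000 × 1.5% × 255/365 = €702.1233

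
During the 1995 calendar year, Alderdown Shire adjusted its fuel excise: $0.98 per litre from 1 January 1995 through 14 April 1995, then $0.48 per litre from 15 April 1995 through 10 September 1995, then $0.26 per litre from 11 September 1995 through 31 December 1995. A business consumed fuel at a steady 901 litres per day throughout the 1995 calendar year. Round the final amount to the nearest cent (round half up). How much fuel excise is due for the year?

$182,506.56

1 January – 14 April 1995: 104 days × 901 litres/day = 93,704 litres at $0.98/litre → $91,829.92
15 April – 10 September 1995: 149 days × 901 litres/day = 134,249 litres at $0.48/litre → $64,439.52
11 September – 31 December 1995: 112 days × 901 litres/day = 100,912 litres at $0.26/litre → $26,237.12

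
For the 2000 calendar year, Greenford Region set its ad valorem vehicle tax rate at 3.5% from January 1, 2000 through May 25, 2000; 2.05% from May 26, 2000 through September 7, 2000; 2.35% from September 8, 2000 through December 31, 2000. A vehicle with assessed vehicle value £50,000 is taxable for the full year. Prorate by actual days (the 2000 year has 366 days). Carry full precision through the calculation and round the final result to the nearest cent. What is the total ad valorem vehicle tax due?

January 1 – May 25, 2000: 146 days at 3.5% → £50,000 × 3.5% × 146/366 = £698.0874
May 26 – September 7, 2000: 105 days at 2.05% → £50,000 × 2.05% × 105/366 = £294.0574
September 8 – December 31, 2000: 115 days at 2.35% → £50,000 × 2.35% × 115/366 = £369.1940
Total = £1,361.3388

£1,361.34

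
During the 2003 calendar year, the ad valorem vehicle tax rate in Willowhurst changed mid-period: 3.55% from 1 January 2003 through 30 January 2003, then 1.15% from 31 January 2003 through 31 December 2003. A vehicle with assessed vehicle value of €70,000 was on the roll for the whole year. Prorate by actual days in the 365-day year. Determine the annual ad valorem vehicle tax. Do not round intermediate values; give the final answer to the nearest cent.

€943.08

1 January – 30 January 2003: 30 days at 3.55% → €70,000 × 3.55% × 30/365 = €204.2466
31 January – 31 December 2003: 335 days at 1.15% → €70,000 × 1.15% × 335/365 = €738.8356
Total = €943.0822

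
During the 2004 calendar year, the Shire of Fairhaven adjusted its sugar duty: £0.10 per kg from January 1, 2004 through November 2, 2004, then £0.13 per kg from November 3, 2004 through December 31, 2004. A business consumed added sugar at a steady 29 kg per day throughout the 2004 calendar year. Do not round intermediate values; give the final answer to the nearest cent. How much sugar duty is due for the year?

January 1 – November 2, 2004: 307 days × 29 kg/day = 8,903 kg at £0.10/kg → £890.30
November 3 – December 31, 2004: 59 days × 29 kg/day = 1,711 kg at £0.13/kg → £222.43

£1112.73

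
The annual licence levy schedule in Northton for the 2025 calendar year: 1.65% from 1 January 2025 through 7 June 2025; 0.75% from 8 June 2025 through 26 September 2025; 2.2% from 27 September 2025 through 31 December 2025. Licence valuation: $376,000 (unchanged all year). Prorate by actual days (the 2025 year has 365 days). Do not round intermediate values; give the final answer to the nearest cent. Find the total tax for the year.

$5,718.81

1 January – 7 June 2025: 158 days at 1.65% → $376,000 × 1.65% × 158/365 = $2,685.5671
8 June – 26 September 2025: 111 days at 0.75% → $376,000 × 0.75% × 111/365 = $857.5890
27 September – 31 December 2025: 96 days at 2.2% → $376,000 × 2.2% × 96/365 = $2,175.6493
Total = $5,718.8055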